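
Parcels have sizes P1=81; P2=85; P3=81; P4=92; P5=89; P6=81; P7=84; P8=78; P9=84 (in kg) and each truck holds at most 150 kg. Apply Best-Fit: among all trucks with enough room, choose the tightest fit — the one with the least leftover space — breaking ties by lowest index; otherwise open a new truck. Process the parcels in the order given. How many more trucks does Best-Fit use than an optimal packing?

0

Best-Fit: [81] [85] [81] [92] [89] [81] [84] [78] [84] → 9 trucks.
9 parcels exceed 75 kg (half the capacity), and no two of those can share a truck, so at least 9 trucks are needed.
So 9 is already optimal.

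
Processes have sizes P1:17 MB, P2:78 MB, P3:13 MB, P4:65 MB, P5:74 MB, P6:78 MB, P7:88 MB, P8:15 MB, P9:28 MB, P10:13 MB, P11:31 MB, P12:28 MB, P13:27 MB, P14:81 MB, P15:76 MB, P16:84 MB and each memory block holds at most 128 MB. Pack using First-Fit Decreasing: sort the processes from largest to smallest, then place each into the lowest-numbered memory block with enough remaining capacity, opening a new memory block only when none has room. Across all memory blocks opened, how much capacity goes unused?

228

Sorted descending: 88, 84, 81, 78, 78, 76, 74, 65, 31, 28, 28, 27, 17, 15, 13, 13.
memory block 1: place 88 MB, 40 MB left
memory block 2: place 84 MB, 44 MB left
memory block 3: place 81 MB, 47 MB left
memory block 4: place 78 MB, 50 MB left
memory block 5: place 78 MB, 50 MB left
memory block 6: place 76 MB, 52 MB left
memory block 7: place 74 MB, 54 MB left
memory block 8: place 65 MB, 63 MB left
memory block 1: place 31 MB, 9 MB left
memory block 2: place 28 MB, 16 MB left
memory block 3: place 28 MB, 19 MB left
memory block 4: place 27 MB, 23 MB left
memory block 3: place 17 MB, 2 MB left
memory block 2: place 15 MB, 1 MB left
memory block 4: place 13 MB, 10 MB left
memory block 5: place 13 MB, 37 MB left
8 memory blocks × 128 MB = 1024 MB; used 796 MB; unused 228 MB.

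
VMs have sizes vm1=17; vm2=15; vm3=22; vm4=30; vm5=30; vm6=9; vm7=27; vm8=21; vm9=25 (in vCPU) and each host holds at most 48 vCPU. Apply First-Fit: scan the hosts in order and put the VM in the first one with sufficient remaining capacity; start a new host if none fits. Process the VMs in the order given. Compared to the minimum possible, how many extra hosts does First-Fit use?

First-Fit: [17,15,9] [22,21] [30] [30] [27] [25] → 6 hosts.
Total size 196 vCPU; any packing needs at least ⌈196/48⌉ = 5 hosts.
An optimal packing achieves that bound: [30,17] [30,15] [27,21] [25,22] [9] → 5 hosts.
Excess: 6 − 5 = 1.

1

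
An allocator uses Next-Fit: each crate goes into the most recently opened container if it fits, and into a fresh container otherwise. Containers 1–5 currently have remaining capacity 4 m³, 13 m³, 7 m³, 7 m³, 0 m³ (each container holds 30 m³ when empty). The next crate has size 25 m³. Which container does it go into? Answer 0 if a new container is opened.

0

Next-Fit only looks at container 5, which has 0 m³ free.
25 m³ does not fit, so a new container is opened.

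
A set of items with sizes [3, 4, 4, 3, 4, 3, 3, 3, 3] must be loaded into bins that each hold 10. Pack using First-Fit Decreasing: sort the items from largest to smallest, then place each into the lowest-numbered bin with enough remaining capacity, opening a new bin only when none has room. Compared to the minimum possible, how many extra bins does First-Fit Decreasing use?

First-Fit Decreasing: [4,4] [4,3,3] [3,3,3] [3] → 4 bins.
Total size 30; any packing needs at least ⌈30/10⌉ = 3 bins.
An optimal packing achieves that bound: [4,3,3] [4,3,3] [4,3,3] → 3 bins.
Excess: 4 − 3 = 1.

1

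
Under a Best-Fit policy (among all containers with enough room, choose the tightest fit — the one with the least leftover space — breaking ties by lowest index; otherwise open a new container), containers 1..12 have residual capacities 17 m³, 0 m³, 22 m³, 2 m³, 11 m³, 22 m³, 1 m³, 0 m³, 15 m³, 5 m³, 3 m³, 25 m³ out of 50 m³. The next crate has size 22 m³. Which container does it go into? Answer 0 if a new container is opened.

Containers with room: container 3 (22 m³), container 6 (22 m³), container 12 (25 m³).
Tightest fit is container 3 with 22 m³ free.

3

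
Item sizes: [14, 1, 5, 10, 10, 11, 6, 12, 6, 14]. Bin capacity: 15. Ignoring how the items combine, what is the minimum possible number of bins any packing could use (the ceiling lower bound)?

Total size = 14 + 1 + 5 + 10 + 10 + 11 + 6 + 12 + 6 + 14 = 89.
⌈89 / 15⌉ = 6.

6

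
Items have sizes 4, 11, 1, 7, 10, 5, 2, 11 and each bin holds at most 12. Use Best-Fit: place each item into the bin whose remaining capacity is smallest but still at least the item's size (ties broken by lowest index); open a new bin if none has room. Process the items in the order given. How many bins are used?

5 bins

Put 4 in bin 1; 8 remain.
Put 11 in bin 2; 1 remain.
Put 1 in bin 2; 0 remain.
Put 7 in bin 1; 1 remain.
Put 10 in bin 3; 2 remain.
Put 5 in bin 4; 7 remain.
Put 2 in bin 3; 0 remain.
Put 11 in bin 5; 1 remain.
Final bins: [4,7] [11,1] [10,2] [5] [11].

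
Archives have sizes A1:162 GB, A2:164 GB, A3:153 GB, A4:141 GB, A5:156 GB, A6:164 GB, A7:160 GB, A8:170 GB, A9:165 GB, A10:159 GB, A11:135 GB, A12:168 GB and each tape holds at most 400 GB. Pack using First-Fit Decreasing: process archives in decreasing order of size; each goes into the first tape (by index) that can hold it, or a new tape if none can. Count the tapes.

6

Sorted descending: 170, 168, 165, 164, 164, 162, 160, 159, 156, 153, 141, 135.
170 GB → tape 1 (remaining 230 GB)
168 GB → tape 1 (remaining 62 GB)
165 GB → tape 2 (remaining 235 GB)
164 GB → tape 2 (remaining 71 GB)
164 GB → tape 3 (remaining 236 GB)
162 GB → tape 3 (remaining 74 GB)
160 GB → tape 4 (remaining 240 GB)
159 GB → tape 4 (remaining 81 GB)
156 GB → tape 5 (remaining 244 GB)
153 GB → tape 5 (remaining 91 GB)
141 GB → tape 6 (remaining 259 GB)
135 GB → tape 6 (remaining 124 GB)
Final tapes: [170,168] [165,164] [164,162] [160,159] [156,153] [141,135].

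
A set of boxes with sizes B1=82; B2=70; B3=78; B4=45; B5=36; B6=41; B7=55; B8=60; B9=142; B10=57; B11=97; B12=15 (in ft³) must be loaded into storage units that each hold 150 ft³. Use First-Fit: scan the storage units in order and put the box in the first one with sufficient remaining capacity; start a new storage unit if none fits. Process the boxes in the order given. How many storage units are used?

storage unit 1: place B1 (82 ft³), 68 ft³ left
storage unit 2: place B2 (70 ft³), 80 ft³ left
storage unit 2: place B3 (78 ft³), 2 ft³ left
storage unit 1: place B4 (45 ft³), 23 ft³ left
storage unit 3: place B5 (36 ft³), 114 ft³ left
storage unit 3: place B6 (41 ft³), 73 ft³ left
storage unit 3: place B7 (55 ft³), 18 ft³ left
storage unit 4: place B8 (60 ft³), 90 ft³ left
storage unit 5: place B9 (142 ft³), 8 ft³ left
storage unit 4: place B10 (57 ft³), 33 ft³ left
storage unit 6: place B11 (97 ft³), 53 ft³ left
storage unit 1: place B12 (15 ft³), 8 ft³ left
Final storage units: [82,45,15] [70,78] [36,41,55] [60,57] [142] [97].

6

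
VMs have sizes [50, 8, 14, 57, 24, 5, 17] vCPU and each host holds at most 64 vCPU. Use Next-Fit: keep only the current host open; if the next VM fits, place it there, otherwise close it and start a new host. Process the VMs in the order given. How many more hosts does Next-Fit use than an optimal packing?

1

Next-Fit: [50,8] [14] [57] [24,5,17] → 4 hosts.
Total size 175 vCPU; any packing needs at least ⌈175/64⌉ = 3 hosts.
An optimal packing achieves that bound: [57,5] [50,14] [24,17,8] → 3 hosts.
Excess: 4 − 3 = 1.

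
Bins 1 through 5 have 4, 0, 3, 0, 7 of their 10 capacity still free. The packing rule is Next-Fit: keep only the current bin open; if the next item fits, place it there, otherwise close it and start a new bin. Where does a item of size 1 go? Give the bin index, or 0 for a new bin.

Next-Fit only looks at bin 5, which has 7 free.
1 fits there.

5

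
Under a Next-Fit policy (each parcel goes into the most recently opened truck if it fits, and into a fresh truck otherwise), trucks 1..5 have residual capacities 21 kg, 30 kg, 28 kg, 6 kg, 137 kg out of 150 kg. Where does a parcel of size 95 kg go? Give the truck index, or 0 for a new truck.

5

Next-Fit only looks at truck 5, which has 137 kg free.
95 kg fits there.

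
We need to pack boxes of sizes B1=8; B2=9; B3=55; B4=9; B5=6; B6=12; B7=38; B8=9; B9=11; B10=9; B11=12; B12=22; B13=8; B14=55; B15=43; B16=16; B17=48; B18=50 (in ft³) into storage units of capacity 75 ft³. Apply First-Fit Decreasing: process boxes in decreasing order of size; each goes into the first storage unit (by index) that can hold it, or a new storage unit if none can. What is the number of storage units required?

6

Sorted descending: 55, 55, 50, 48, 43, 38, 22, 16, 12, 12, 11, 9, 9, 9, 9, 8, 8, 6.
storage unit 1: place 55 ft³, 20 ft³ left
storage unit 2: place 55 ft³, 20 ft³ left
storage unit 3: place 50 ft³, 25 ft³ left
storage unit 4: place 48 ft³, 27 ft³ left
storage unit 5: place 43 ft³, 32 ft³ left
storage unit 6: place 38 ft³, 37 ft³ left
storage unit 3: place 22 ft³, 3 ft³ left
storage unit 1: place 16 ft³, 4 ft³ left
storage unit 2: place 12 ft³, 8 ft³ left
storage unit 4: place 12 ft³, 15 ft³ left
storage unit 4: place 11 ft³, 4 ft³ left
storage unit 5: place 9 ft³, 23 ft³ left
storage unit 5: place 9 ft³, 14 ft³ left
storage unit 5: place 9 ft³, 5 ft³ left
storage unit 6: place 9 ft³, 28 ft³ left
storage unit 2: place 8 ft³, 0 ft³ left
storage unit 6: place 8 ft³, 20 ft³ left
storage unit 6: place 6 ft³, 14 ft³ left
Final storage units: [55,16] [55,12,8] [50,22] [48,12,11] [43,9,9,9] [38,9,8,6].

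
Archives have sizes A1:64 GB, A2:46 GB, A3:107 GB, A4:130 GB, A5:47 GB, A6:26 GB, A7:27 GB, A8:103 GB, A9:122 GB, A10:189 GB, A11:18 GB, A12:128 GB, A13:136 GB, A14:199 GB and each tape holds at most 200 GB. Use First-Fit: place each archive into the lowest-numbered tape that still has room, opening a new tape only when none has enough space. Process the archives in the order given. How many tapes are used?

tape 1: place A1 (64 GB), 136 GB left
tape 1: place A2 (46 GB), 90 GB left
tape 2: place A3 (107 GB), 93 GB left
tape 3: place A4 (130 GB), 70 GB left
tape 1: place A5 (47 GB), 43 GB left
tape 1: place A6 (26 GB), 17 GB left
tape 2: place A7 (27 GB), 66 GB left
tape 4: place A8 (103 GB), 97 GB left
tape 5: place A9 (122 GB), 78 GB left
tape 6: place A10 (189 GB), 11 GB left
tape 2: place A11 (18 GB), 48 GB left
tape 7: place A12 (128 GB), 72 GB left
tape 8: place A13 (136 GB), 64 GB left
tape 9: place A14 (199 GB), 1 GB left

9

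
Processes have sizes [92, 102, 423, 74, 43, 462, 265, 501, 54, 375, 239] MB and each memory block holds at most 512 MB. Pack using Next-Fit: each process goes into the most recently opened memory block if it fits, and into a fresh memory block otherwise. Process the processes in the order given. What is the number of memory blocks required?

memory block 1: place 92 MB, 420 MB left
memory block 1: place 102 MB, 318 MB left
memory block 2: place 423 MB, 89 MB left
memory block 2: place 74 MB, 15 MB left
memory block 3: place 43 MB, 469 MB left
memory block 3: place 462 MB, 7 MB left
memory block 4: place 265 MB, 247 MB left
memory block 5: place 501 MB, 11 MB left
memory block 6: place 54 MB, 458 MB left
memory block 6: place 375 MB, 83 MB left
memory block 7: place 239 MB, 273 MB left

7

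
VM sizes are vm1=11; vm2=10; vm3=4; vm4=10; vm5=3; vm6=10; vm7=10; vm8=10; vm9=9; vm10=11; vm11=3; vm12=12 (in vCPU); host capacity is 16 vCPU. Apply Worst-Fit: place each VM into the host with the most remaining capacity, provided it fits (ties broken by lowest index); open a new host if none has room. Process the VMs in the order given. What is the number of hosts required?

9 hosts

host 1: place vm1 (11 vCPU), 5 vCPU left
host 2: place vm2 (10 vCPU), 6 vCPU left
host 2: place vm3 (4 vCPU), 2 vCPU left
host 3: place vm4 (10 vCPU), 6 vCPU left
host 3: place vm5 (3 vCPU), 3 vCPU left
host 4: place vm6 (10 vCPU), 6 vCPU left
host 5: place vm7 (10 vCPU), 6 vCPU left
host 6: place vm8 (10 vCPU), 6 vCPU left
host 7: place vm9 (9 vCPU), 7 vCPU left
host 8: place vm10 (11 vCPU), 5 vCPU left
host 7: place vm11 (3 vCPU), 4 vCPU left
host 9: place vm12 (12 vCPU), 4 vCPU left
Final hosts: [11] [10,4] [10,3] [10] [10] [10] [9,3] [11] [12].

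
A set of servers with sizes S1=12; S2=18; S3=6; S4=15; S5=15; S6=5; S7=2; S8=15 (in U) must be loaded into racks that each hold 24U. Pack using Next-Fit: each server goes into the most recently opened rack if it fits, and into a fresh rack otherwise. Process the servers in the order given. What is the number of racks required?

5

Put S1 (12U) in rack 1; 12U remain.
Put S2 (18U) in rack 2; 6U remain.
Put S3 (6U) in rack 2; 0U remain.
Put S4 (15U) in rack 3; 9U remain.
Put S5 (15U) in rack 4; 9U remain.
Put S6 (5U) in rack 4; 4U remain.
Put S7 (2U) in rack 4; 2U remain.
Put S8 (15U) in rack 5; 9U remain.
Final racks: [12] [18,6] [15] [15,5,2] [15].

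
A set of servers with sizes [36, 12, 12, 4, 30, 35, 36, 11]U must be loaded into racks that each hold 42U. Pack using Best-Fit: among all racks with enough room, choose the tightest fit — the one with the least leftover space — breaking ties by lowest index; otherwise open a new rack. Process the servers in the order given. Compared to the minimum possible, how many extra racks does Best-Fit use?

0

Best-Fit: [36,4] [12,12] [30,11] [35] [36] → 5 racks.
Total size 176U; any packing needs at least ⌈176/42⌉ = 5 racks.
So 5 is already optimal.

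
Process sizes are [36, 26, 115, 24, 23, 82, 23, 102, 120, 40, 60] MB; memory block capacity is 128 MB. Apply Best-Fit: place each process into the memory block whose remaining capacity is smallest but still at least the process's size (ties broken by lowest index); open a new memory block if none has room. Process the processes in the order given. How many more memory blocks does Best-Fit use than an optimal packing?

0

Best-Fit: [36,26,24,23] [115] [82,23] [102] [120] [40,60] → 6 memory blocks.
Total size 651 MB; any packing needs at least ⌈651/128⌉ = 6 memory blocks.
So 6 is already optimal.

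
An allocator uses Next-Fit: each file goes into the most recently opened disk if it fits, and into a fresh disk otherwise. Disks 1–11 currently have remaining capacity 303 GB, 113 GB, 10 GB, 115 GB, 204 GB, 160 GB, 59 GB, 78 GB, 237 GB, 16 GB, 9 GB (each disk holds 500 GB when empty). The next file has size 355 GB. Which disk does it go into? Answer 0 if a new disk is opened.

0

Next-Fit only looks at disk 11, which has 9 GB free.
355 GB does not fit, so a new disk is opened.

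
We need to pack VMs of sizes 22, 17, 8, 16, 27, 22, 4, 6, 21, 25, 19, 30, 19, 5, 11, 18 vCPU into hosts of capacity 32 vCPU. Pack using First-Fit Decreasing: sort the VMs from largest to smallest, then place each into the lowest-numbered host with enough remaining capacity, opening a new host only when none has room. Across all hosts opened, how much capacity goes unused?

Sorted descending: 30, 27, 25, 22, 22, 21, 19, 19, 18, 17, 16, 11, 8, 6, 5, 4.
Put 30 vCPU in host 1; 2 vCPU remain.
Put 27 vCPU in host 2; 5 vCPU remain.
Put 25 vCPU in host 3; 7 vCPU remain.
Put 22 vCPU in host 4; 10 vCPU remain.
Put 22 vCPU in host 5; 10 vCPU remain.
Put 21 vCPU in host 6; 11 vCPU remain.
Put 19 vCPU in host 7; 13 vCPU remain.
Put 19 vCPU in host 8; 13 vCPU remain.
Put 18 vCPU in host 9; 14 vCPU remain.
Put 17 vCPU in host 10; 15 vCPU remain.
Put 16 vCPU in host 11; 16 vCPU remain.
Put 11 vCPU in host 6; 0 vCPU remain.
Put 8 vCPU in host 4; 2 vCPU remain.
Put 6 vCPU in host 3; 1 vCPU remain.
Put 5 vCPU in host 2; 0 vCPU remain.
Put 4 vCPU in host 5; 6 vCPU remain.
11 hosts × 32 vCPU = 352 vCPU; used 270 vCPU; unused 82 vCPU.

82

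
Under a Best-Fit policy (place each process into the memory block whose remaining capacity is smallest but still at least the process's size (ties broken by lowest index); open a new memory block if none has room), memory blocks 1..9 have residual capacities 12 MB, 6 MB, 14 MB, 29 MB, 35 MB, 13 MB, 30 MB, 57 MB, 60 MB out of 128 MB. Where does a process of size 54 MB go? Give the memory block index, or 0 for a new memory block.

8

Memory blocks with room: memory block 8 (57 MB), memory block 9 (60 MB).
Tightest fit is memory block 8 with 57 MB free.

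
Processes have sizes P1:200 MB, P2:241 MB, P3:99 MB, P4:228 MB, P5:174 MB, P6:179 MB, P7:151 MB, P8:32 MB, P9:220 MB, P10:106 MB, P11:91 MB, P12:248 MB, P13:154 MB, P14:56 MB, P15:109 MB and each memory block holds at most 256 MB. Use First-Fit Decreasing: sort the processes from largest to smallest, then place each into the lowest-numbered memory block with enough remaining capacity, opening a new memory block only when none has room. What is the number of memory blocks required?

Sorted descending: 248, 241, 228, 220, 200, 179, 174, 154, 151, 109, 106, 99, 91, 56, 32.
248 MB → memory block 1 (remaining 8 MB)
241 MB → memory block 2 (remaining 15 MB)
228 MB → memory block 3 (remaining 28 MB)
220 MB → memory block 4 (remaining 36 MB)
200 MB → memory block 5 (remaining 56 MB)
179 MB → memory block 6 (remaining 77 MB)
174 MB → memory block 7 (remaining 82 MB)
154 MB → memory block 8 (remaining 102 MB)
151 MB → memory block 9 (remaining 105 MB)
109 MB → memory block 10 (remaining 147 MB)
106 MB → memory block 10 (remaining 41 MB)
99 MB → memory block 8 (remaining 3 MB)
91 MB → memory block 9 (remaining 14 MB)
56 MB → memory block 5 (remaining 0 MB)
32 MB → memory block 4 (remaining 4 MB)
Final memory blocks: [248] [241] [228] [220,32] [200,56] [179] [174] [154,99] [151,91] [109,106].

10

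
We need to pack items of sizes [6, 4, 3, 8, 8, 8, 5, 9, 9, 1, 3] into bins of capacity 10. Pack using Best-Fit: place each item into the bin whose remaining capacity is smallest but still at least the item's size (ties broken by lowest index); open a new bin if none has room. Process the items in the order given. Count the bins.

bin 1: place 6, 4 left
bin 1: place 4, 0 left
bin 2: place 3, 7 left
bin 3: place 8, 2 left
bin 4: place 8, 2 left
bin 5: place 8, 2 left
bin 2: place 5, 2 left
bin 6: place 9, 1 left
bin 7: place 9, 1 left
bin 6: place 1, 0 left
bin 8: place 3, 7 left

8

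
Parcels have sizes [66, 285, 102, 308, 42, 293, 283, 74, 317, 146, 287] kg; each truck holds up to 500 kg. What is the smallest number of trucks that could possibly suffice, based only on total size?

5

Total size = 66 + 285 + 102 + 308 + 42 + 293 + 283 + 74 + 317 + 146 + 287 = 2203 kg.
⌈2203 / 500⌉ = 5.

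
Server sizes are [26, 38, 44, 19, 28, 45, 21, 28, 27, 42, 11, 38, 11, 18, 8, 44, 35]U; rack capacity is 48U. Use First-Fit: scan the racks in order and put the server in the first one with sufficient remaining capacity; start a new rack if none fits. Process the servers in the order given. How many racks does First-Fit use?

Put 26U in rack 1; 22U remain.
Put 38U in rack 2; 10U remain.
Put 44U in rack 3; 4U remain.
Put 19U in rack 1; 3U remain.
Put 28U in rack 4; 20U remain.
Put 45U in rack 5; 3U remain.
Put 21U in rack 6; 27U remain.
Put 28U in rack 7; 20U remain.
Put 27U in rack 6; 0U remain.
Put 42U in rack 8; 6U remain.
Put 11U in rack 4; 9U remain.
Put 38U in rack 9; 10U remain.
Put 11U in rack 7; 9U remain.
Put 18U in rack 10; 30U remain.
Put 8U in rack 2; 2U remain.
Put 44U in rack 11; 4U remain.
Put 35U in rack 12; 13U remain.
Final racks: [26,19] [38,8] [44] [28,11] [45] [21,27] [28,11] [42] [38] [18] [44] [35].

12 racks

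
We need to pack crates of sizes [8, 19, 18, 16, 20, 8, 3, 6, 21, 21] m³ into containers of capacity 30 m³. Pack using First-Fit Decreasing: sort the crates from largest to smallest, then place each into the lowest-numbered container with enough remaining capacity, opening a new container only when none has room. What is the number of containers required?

6

Sorted descending: 21, 21, 20, 19, 18, 16, 8, 8, 6, 3.
container 1: place 21 m³, 9 m³ left
container 2: place 21 m³, 9 m³ left
container 3: place 20 m³, 10 m³ left
container 4: place 19 m³, 11 m³ left
container 5: place 18 m³, 12 m³ left
container 6: place 16 m³, 14 m³ left
container 1: place 8 m³, 1 m³ left
container 2: place 8 m³, 1 m³ left
container 3: place 6 m³, 4 m³ left
container 3: place 3 m³, 1 m³ left
Final containers: [21,8] [21,8] [20,6,3] [19] [18] [16].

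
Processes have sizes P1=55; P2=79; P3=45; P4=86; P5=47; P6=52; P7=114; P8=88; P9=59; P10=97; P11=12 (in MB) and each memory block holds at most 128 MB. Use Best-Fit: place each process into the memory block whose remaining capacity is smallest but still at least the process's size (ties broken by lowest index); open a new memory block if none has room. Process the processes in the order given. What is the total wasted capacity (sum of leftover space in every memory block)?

162

Put P1 (55 MB) in memory block 1; 73 MB remain.
Put P2 (79 MB) in memory block 2; 49 MB remain.
Put P3 (45 MB) in memory block 2; 4 MB remain.
Put P4 (86 MB) in memory block 3; 42 MB remain.
Put P5 (47 MB) in memory block 1; 26 MB remain.
Put P6 (52 MB) in memory block 4; 76 MB remain.
Put P7 (114 MB) in memory block 5; 14 MB remain.
Put P8 (88 MB) in memory block 6; 40 MB remain.
Put P9 (59 MB) in memory block 4; 17 MB remain.
Put P10 (97 MB) in memory block 7; 31 MB remain.
Put P11 (12 MB) in memory block 5; 2 MB remain.
7 memory blocks × 128 MB = 896 MB; used 734 MB; unused 162 MB.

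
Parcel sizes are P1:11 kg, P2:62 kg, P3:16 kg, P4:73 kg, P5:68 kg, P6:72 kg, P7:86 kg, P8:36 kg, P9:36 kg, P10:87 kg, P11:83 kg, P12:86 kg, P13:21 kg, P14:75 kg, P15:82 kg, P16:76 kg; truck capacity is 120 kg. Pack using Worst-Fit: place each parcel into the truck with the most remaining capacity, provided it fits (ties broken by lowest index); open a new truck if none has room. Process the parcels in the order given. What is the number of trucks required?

11

truck 1: place P1 (11 kg), 109 kg left
truck 1: place P2 (62 kg), 47 kg left
truck 1: place P3 (16 kg), 31 kg left
truck 2: place P4 (73 kg), 47 kg left
truck 3: place P5 (68 kg), 52 kg left
truck 4: place P6 (72 kg), 48 kg left
truck 5: place P7 (86 kg), 34 kg left
truck 3: place P8 (36 kg), 16 kg left
truck 4: place P9 (36 kg), 12 kg left
truck 6: place P10 (87 kg), 33 kg left
truck 7: place P11 (83 kg), 37 kg left
truck 8: place P12 (86 kg), 34 kg left
truck 2: place P13 (21 kg), 26 kg left
truck 9: place P14 (75 kg), 45 kg left
truck 10: place P15 (82 kg), 38 kg left
truck 11: place P16 (76 kg), 44 kg left
Final trucks: [11,62,16] [73,21] [68,36] [72,36] [86] [87] [83] [86] [75] [82] [76].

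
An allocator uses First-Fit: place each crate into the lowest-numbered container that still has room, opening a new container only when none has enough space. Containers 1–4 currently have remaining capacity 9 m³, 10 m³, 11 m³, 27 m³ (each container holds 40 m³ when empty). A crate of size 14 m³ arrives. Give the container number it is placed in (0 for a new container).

4

Containers with room: container 4 (27 m³).
The first with room is container 4.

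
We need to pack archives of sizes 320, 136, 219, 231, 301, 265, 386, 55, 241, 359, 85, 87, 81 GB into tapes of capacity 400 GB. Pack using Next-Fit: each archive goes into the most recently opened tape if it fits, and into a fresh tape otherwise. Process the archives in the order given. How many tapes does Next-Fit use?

Put 320 GB in tape 1; 80 GB remain.
Put 136 GB in tape 2; 264 GB remain.
Put 219 GB in tape 2; 45 GB remain.
Put 231 GB in tape 3; 169 GB remain.
Put 301 GB in tape 4; 99 GB remain.
Put 265 GB in tape 5; 135 GB remain.
Put 386 GB in tape 6; 14 GB remain.
Put 55 GB in tape 7; 345 GB remain.
Put 241 GB in tape 7; 104 GB remain.
Put 359 GB in tape 8; 41 GB remain.
Put 85 GB in tape 9; 315 GB remain.
Put 87 GB in tape 9; 228 GB remain.
Put 81 GB in tape 9; 147 GB remain.
Final tapes: [320] [136,219] [231] [301] [265] [386] [55,241] [359] [85,87,81].

9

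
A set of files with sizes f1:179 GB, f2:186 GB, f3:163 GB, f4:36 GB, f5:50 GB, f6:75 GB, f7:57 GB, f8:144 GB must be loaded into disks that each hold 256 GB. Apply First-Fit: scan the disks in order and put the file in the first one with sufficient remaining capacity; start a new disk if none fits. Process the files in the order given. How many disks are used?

4

Put f1 (179 GB) in disk 1; 77 GB remain.
Put f2 (186 GB) in disk 2; 70 GB remain.
Put f3 (163 GB) in disk 3; 93 GB remain.
Put f4 (36 GB) in disk 1; 41 GB remain.
Put f5 (50 GB) in disk 2; 20 GB remain.
Put f6 (75 GB) in disk 3; 18 GB remain.
Put f7 (57 GB) in disk 4; 199 GB remain.
Put f8 (144 GB) in disk 4; 55 GB remain.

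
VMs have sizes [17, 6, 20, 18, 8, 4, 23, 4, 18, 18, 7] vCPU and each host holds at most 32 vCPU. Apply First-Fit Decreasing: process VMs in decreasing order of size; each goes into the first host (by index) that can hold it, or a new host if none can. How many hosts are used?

6 hosts

Sorted descending: 23, 20, 18, 18, 18, 17, 8, 7, 6, 4, 4.
host 1: place 23 vCPU, 9 vCPU left
host 2: place 20 vCPU, 12 vCPU left
host 3: place 18 vCPU, 14 vCPU left
host 4: place 18 vCPU, 14 vCPU left
host 5: place 18 vCPU, 14 vCPU left
host 6: place 17 vCPU, 15 vCPU left
host 1: place 8 vCPU, 1 vCPU left
host 2: place 7 vCPU, 5 vCPU left
host 3: place 6 vCPU, 8 vCPU left
host 2: place 4 vCPU, 1 vCPU left
host 3: place 4 vCPU, 4 vCPU left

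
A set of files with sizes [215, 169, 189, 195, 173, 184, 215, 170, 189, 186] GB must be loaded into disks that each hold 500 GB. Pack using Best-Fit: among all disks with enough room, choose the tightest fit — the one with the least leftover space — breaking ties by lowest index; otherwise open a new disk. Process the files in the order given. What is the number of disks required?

5

215 GB → disk 1 (remaining 285 GB)
169 GB → disk 1 (remaining 116 GB)
189 GB → disk 2 (remaining 311 GB)
195 GB → disk 2 (remaining 116 GB)
173 GB → disk 3 (remaining 327 GB)
184 GB → disk 3 (remaining 143 GB)
215 GB → disk 4 (remaining 285 GB)
170 GB → disk 4 (remaining 115 GB)
189 GB → disk 5 (remaining 311 GB)
186 GB → disk 5 (remaining 125 GB)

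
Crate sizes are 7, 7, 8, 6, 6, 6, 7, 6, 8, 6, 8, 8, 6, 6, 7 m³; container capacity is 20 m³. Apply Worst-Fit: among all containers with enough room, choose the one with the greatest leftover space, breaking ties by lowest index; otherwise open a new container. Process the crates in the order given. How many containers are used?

7 m³ → container 1 (remaining 13 m³)
7 m³ → container 1 (remaining 6 m³)
8 m³ → container 2 (remaining 12 m³)
6 m³ → container 2 (remaining 6 m³)
6 m³ → container 1 (remaining 0 m³)
6 m³ → container 2 (remaining 0 m³)
7 m³ → container 3 (remaining 13 m³)
6 m³ → container 3 (remaining 7 m³)
8 m³ → container 4 (remaining 12 m³)
6 m³ → container 4 (remaining 6 m³)
8 m³ → container 5 (remaining 12 m³)
8 m³ → container 5 (remaining 4 m³)
6 m³ → container 3 (remaining 1 m³)
6 m³ → container 4 (remaining 0 m³)
7 m³ → container 6 (remaining 13 m³)

6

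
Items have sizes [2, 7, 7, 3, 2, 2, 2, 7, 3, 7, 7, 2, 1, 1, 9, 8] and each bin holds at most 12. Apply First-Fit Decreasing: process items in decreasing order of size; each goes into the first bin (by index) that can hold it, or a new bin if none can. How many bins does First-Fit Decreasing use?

Sorted descending: 9, 8, 7, 7, 7, 7, 7, 3, 3, 2, 2, 2, 2, 2, 1, 1.
9 → bin 1 (remaining 3)
8 → bin 2 (remaining 4)
7 → bin 3 (remaining 5)
7 → bin 4 (remaining 5)
7 → bin 5 (remaining 5)
7 → bin 6 (remaining 5)
7 → bin 7 (remaining 5)
3 → bin 1 (remaining 0)
3 → bin 2 (remaining 1)
2 → bin 3 (remaining 3)
2 → bin 3 (remaining 1)
2 → bin 4 (remaining 3)
2 → bin 4 (remaining 1)
2 → bin 5 (remaining 3)
1 → bin 2 (remaining 0)
1 → bin 3 (remaining 0)

7 bins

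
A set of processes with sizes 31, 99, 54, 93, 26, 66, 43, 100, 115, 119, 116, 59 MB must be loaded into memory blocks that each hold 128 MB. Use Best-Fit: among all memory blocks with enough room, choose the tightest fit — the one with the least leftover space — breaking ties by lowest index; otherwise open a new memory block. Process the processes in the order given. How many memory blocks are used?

8 memory blocks

Put 31 MB in memory block 1; 97 MB remain.
Put 99 MB in memory block 2; 29 MB remain.
Put 54 MB in memory block 1; 43 MB remain.
Put 93 MB in memory block 3; 35 MB remain.
Put 26 MB in memory block 2; 3 MB remain.
Put 66 MB in memory block 4; 62 MB remain.
Put 43 MB in memory block 1; 0 MB remain.
Put 100 MB in memory block 5; 28 MB remain.
Put 115 MB in memory block 6; 13 MB remain.
Put 119 MB in memory block 7; 9 MB remain.
Put 116 MB in memory block 8; 12 MB remain.
Put 59 MB in memory block 4; 3 MB remain.
Final memory blocks: [31,54,43] [99,26] [93] [66,59] [100] [115] [119] [116].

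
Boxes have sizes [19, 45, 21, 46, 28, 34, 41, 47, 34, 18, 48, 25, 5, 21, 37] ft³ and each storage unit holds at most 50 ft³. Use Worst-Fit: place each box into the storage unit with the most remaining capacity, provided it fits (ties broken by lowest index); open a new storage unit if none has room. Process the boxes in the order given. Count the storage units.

19 ft³ → storage unit 1 (remaining 31 ft³)
45 ft³ → storage unit 2 (remaining 5 ft³)
21 ft³ → storage unit 1 (remaining 10 ft³)
46 ft³ → storage unit 3 (remaining 4 ft³)
28 ft³ → storage unit 4 (remaining 22 ft³)
34 ft³ → storage unit 5 (remaining 16 ft³)
41 ft³ → storage unit 6 (remaining 9 ft³)
47 ft³ → storage unit 7 (remaining 3 ft³)
34 ft³ → storage unit 8 (remaining 16 ft³)
18 ft³ → storage unit 4 (remaining 4 ft³)
48 ft³ → storage unit 9 (remaining 2 ft³)
25 ft³ → storage unit 10 (remaining 25 ft³)
5 ft³ → storage unit 10 (remaining 20 ft³)
21 ft³ → storage unit 11 (remaining 29 ft³)
37 ft³ → storage unit 12 (remaining 13 ft³)
Final storage units: [19,21] [45] [46] [28,18] [34] [41] [47] [34] [48] [25,5] [21] [37].

12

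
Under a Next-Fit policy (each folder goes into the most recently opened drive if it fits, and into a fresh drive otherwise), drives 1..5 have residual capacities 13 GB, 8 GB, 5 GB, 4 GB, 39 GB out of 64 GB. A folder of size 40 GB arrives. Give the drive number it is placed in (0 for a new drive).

Next-Fit only looks at drive 5, which has 39 GB free.
40 GB does not fit, so a new drive is opened.

0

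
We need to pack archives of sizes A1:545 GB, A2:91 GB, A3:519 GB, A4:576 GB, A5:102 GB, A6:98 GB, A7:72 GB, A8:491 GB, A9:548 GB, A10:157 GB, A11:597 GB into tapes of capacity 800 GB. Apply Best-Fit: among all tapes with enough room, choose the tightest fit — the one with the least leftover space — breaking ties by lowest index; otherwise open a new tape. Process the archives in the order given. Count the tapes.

tape 1: place A1 (545 GB), 255 GB left
tape 1: place A2 (91 GB), 164 GB left
tape 2: place A3 (519 GB), 281 GB left
tape 3: place A4 (576 GB), 224 GB left
tape 1: place A5 (102 GB), 62 GB left
tape 3: place A6 (98 GB), 126 GB left
tape 3: place A7 (72 GB), 54 GB left
tape 4: place A8 (491 GB), 309 GB left
tape 5: place A9 (548 GB), 252 GB left
tape 5: place A10 (157 GB), 95 GB left
tape 6: place A11 (597 GB), 203 GB left
Final tapes: [545,91,102] [519] [576,98,72] [491] [548,157] [597].

6 tapes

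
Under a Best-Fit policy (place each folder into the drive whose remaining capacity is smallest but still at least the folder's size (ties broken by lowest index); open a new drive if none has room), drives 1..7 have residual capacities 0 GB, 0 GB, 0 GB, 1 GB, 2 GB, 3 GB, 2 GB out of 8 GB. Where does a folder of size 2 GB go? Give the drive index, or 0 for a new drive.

Drives with room: drive 5 (2 GB), drive 6 (3 GB), drive 7 (2 GB).
Tightest fit is drive 5 with 2 GB free.

5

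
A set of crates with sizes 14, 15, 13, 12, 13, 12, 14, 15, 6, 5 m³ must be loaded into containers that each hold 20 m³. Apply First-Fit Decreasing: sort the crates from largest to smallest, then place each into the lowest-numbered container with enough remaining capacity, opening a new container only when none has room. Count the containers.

8

Sorted descending: 15, 15, 14, 14, 13, 13, 12, 12, 6, 5.
15 m³ → container 1 (remaining 5 m³)
15 m³ → container 2 (remaining 5 m³)
14 m³ → container 3 (remaining 6 m³)
14 m³ → container 4 (remaining 6 m³)
13 m³ → container 5 (remaining 7 m³)
13 m³ → container 6 (remaining 7 m³)
12 m³ → container 7 (remaining 8 m³)
12 m³ → container 8 (remaining 8 m³)
6 m³ → container 3 (remaining 0 m³)
5 m³ → container 1 (remaining 0 m³)
Final containers: [15,5] [15] [14,6] [14] [13] [13] [12] [12].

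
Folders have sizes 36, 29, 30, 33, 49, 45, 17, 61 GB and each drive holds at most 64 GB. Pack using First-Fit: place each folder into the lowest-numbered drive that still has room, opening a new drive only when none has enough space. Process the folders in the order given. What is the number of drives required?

Put 36 GB in drive 1; 28 GB remain.
Put 29 GB in drive 2; 35 GB remain.
Put 30 GB in drive 2; 5 GB remain.
Put 33 GB in drive 3; 31 GB remain.
Put 49 GB in drive 4; 15 GB remain.
Put 45 GB in drive 5; 19 GB remain.
Put 17 GB in drive 1; 11 GB remain.
Put 61 GB in drive 6; 3 GB remain.

6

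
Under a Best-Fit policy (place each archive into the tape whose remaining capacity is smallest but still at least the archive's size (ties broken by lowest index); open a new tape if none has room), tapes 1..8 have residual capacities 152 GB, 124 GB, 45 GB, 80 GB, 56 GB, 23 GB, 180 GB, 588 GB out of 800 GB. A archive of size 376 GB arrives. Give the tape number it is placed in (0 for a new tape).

8

Tapes with room: tape 8 (588 GB).
Tightest fit is tape 8 with 588 GB free.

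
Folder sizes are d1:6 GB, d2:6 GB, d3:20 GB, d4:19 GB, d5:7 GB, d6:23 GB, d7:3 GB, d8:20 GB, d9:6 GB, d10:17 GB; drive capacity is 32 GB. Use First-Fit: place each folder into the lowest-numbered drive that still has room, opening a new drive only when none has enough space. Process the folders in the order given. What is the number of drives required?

d1 (6 GB) → drive 1 (remaining 26 GB)
d2 (6 GB) → drive 1 (remaining 20 GB)
d3 (20 GB) → drive 1 (remaining 0 GB)
d4 (19 GB) → drive 2 (remaining 13 GB)
d5 (7 GB) → drive 2 (remaining 6 GB)
d6 (23 GB) → drive 3 (remaining 9 GB)
d7 (3 GB) → drive 2 (remaining 3 GB)
d8 (20 GB) → drive 4 (remaining 12 GB)
d9 (6 GB) → drive 3 (remaining 3 GB)
d10 (17 GB) → drive 5 (remaining 15 GB)

5 drives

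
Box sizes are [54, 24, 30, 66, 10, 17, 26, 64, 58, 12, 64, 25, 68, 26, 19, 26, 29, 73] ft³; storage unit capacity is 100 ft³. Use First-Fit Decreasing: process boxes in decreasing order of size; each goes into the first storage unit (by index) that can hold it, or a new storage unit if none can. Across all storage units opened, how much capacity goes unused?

109

Sorted descending: 73, 68, 66, 64, 64, 58, 54, 30, 29, 26, 26, 26, 25, 24, 19, 17, 12, 10.
73 ft³ → storage unit 1 (remaining 27 ft³)
68 ft³ → storage unit 2 (remaining 32 ft³)
66 ft³ → storage unit 3 (remaining 34 ft³)
64 ft³ → storage unit 4 (remaining 36 ft³)
64 ft³ → storage unit 5 (remaining 36 ft³)
58 ft³ → storage unit 6 (remaining 42 ft³)
54 ft³ → storage unit 7 (remaining 46 ft³)
30 ft³ → storage unit 2 (remaining 2 ft³)
29 ft³ → storage unit 3 (remaining 5 ft³)
26 ft³ → storage unit 1 (remaining 1 ft³)
26 ft³ → storage unit 4 (remaining 10 ft³)
26 ft³ → storage unit 5 (remaining 10 ft³)
25 ft³ → storage unit 6 (remaining 17 ft³)
24 ft³ → storage unit 7 (remaining 22 ft³)
19 ft³ → storage unit 7 (remaining 3 ft³)
17 ft³ → storage unit 6 (remaining 0 ft³)
12 ft³ → storage unit 8 (remaining 88 ft³)
10 ft³ → storage unit 4 (remaining 0 ft³)
8 storage units × 100 ft³ = 800 ft³; used 691 ft³; unused 109 ft³.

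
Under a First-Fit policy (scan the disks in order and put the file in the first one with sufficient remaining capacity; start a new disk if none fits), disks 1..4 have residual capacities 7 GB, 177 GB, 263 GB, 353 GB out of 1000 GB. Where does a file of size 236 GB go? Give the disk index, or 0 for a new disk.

Disks with room: disk 3 (263 GB), disk 4 (353 GB).
The first with room is disk 3.

3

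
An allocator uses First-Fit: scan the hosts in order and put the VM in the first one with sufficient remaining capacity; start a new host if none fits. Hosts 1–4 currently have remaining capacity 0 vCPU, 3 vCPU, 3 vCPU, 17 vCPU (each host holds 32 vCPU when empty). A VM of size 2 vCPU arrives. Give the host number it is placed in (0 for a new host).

2

Hosts with room: host 2 (3 vCPU), host 3 (3 vCPU), host 4 (17 vCPU).
The first with room is host 2.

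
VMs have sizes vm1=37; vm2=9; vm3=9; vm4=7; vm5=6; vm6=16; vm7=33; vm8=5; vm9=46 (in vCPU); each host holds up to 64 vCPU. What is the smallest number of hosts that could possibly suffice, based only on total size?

3

Total size = 37 + 9 + 9 + 7 + 6 + 16 + 33 + 5 + 46 = 168 vCPU.
⌈168 / 64⌉ = 3.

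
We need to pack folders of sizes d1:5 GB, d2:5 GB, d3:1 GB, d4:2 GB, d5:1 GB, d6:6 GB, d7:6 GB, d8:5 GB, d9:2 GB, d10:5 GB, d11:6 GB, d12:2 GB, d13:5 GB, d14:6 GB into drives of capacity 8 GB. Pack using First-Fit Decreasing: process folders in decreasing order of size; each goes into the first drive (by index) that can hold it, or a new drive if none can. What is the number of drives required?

Sorted descending: 6, 6, 6, 6, 5, 5, 5, 5, 5, 2, 2, 2, 1, 1.
Put 6 GB in drive 1; 2 GB remain.
Put 6 GB in drive 2; 2 GB remain.
Put 6 GB in drive 3; 2 GB remain.
Put 6 GB in drive 4; 2 GB remain.
Put 5 GB in drive 5; 3 GB remain.
Put 5 GB in drive 6; 3 GB remain.
Put 5 GB in drive 7; 3 GB remain.
Put 5 GB in drive 8; 3 GB remain.
Put 5 GB in drive 9; 3 GB remain.
Put 2 GB in drive 1; 0 GB remain.
Put 2 GB in drive 2; 0 GB remain.
Put 2 GB in drive 3; 0 GB remain.
Put 1 GB in drive 4; 1 GB remain.
Put 1 GB in drive 4; 0 GB remain.
Final drives: [6,2] [6,2] [6,2] [6,1,1] [5] [5] [5] [5] [5].

9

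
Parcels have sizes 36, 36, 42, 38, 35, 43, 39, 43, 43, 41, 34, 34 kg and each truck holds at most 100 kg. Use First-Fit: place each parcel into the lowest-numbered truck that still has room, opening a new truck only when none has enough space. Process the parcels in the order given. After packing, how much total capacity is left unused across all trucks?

36 kg → truck 1 (remaining 64 kg)
36 kg → truck 1 (remaining 28 kg)
42 kg → truck 2 (remaining 58 kg)
38 kg → truck 2 (remaining 20 kg)
35 kg → truck 3 (remaining 65 kg)
43 kg → truck 3 (remaining 22 kg)
39 kg → truck 4 (remaining 61 kg)
43 kg → truck 4 (remaining 18 kg)
43 kg → truck 5 (remaining 57 kg)
41 kg → truck 5 (remaining 16 kg)
34 kg → truck 6 (remaining 66 kg)
34 kg → truck 6 (remaining 32 kg)
6 trucks × 100 kg = 600 kg; used 464 kg; unused 136 kg.

136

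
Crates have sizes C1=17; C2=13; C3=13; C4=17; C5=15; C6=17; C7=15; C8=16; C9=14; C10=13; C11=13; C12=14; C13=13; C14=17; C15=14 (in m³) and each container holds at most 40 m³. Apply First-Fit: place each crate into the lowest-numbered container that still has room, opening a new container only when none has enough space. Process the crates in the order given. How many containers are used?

Put C1 (17 m³) in container 1; 23 m³ remain.
Put C2 (13 m³) in container 1; 10 m³ remain.
Put C3 (13 m³) in container 2; 27 m³ remain.
Put C4 (17 m³) in container 2; 10 m³ remain.
Put C5 (15 m³) in container 3; 25 m³ remain.
Put C6 (17 m³) in container 3; 8 m³ remain.
Put C7 (15 m³) in container 4; 25 m³ remain.
Put C8 (16 m³) in container 4; 9 m³ remain.
Put C9 (14 m³) in container 5; 26 m³ remain.
Put C10 (13 m³) in container 5; 13 m³ remain.
Put C11 (13 m³) in container 5; 0 m³ remain.
Put C12 (14 m³) in container 6; 26 m³ remain.
Put C13 (13 m³) in container 6; 13 m³ remain.
Put C14 (17 m³) in container 7; 23 m³ remain.
Put C15 (14 m³) in container 7; 9 m³ remain.

7 containers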